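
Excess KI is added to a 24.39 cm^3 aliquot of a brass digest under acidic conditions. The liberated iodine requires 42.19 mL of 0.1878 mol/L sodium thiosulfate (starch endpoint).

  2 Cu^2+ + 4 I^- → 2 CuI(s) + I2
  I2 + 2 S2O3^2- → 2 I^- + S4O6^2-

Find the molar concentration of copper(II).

n(S2O3^2-) = 0.04219 × 0.1878 = 7.923 × 10^-3 mol
n(I2) = n(S2O3^2-)/2 = 3.962 × 10^-3 mol
From the 2:1 ratio, n(Cu2+) in the aliquot = 2/1 × 3.962 × 10^-3 = 7.923 × 10^-3 mol
[Cu2+] = 7.923 × 10^-3 / 0.02439 = 0.3249 mol/L

0.3249 mol/L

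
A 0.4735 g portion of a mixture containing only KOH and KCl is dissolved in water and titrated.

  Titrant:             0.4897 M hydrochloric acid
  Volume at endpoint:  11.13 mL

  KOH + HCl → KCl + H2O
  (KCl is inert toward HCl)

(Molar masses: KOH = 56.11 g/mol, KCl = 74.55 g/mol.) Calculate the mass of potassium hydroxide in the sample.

0.3058 g

n(HCl) = 0.01113 × 0.4897 = 5.450 × 10^-3 mol
Let x = n(KOH), y = n(KCl).
Titrant: 1x = 5.450 × 10^-3;  mass: 56.11x + 74.55y = 0.4735
Solving, x = 5.450 × 10^-3 mol, y = 2.249 × 10^-3 mol
mass of KOH = 5.450 × 10^-3 × 56.11 = 0.3058 g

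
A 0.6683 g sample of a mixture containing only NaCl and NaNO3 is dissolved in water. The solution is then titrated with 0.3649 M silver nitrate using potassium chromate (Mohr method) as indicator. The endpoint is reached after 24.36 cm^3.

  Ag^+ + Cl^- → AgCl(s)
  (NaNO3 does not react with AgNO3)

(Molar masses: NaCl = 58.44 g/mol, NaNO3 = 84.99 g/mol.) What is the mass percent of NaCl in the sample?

n(AgNO3) = 0.02436 × 0.3649 = 8.889 × 10^-3 mol
Let x = n(NaCl), y = n(NaNO3).
Titrant: 1x = 8.889 × 10^-3;  mass: 58.44x + 84.99y = 0.6683
Solving, x = 8.889 × 10^-3 mol, y = 1.751 × 10^-3 mol
mass of NaCl = 8.889 × 10^-3 × 58.44 = 0.5195 g
% NaCl = 0.5195 / 0.6683 × 100 = 77.73 %

77.73 %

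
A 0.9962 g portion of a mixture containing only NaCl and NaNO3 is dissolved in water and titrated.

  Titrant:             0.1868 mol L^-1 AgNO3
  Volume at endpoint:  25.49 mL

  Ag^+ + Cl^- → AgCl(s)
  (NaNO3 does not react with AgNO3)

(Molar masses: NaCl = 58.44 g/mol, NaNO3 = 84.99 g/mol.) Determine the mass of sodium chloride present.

0.2783 g

n(AgNO3) = 0.02549 × 0.1868 = 4.762 × 10^-3 mol
Let x = n(NaCl), y = n(NaNO3).
Titrant: 1x = 4.762 × 10^-3;  mass: 58.44x + 84.99y = 0.9962
Solving, x = 4.762 × 10^-3 mol, y = 8.447 × 10^-3 mol
mass of NaCl = 4.762 × 10^-3 × 58.44 = 0.2783 g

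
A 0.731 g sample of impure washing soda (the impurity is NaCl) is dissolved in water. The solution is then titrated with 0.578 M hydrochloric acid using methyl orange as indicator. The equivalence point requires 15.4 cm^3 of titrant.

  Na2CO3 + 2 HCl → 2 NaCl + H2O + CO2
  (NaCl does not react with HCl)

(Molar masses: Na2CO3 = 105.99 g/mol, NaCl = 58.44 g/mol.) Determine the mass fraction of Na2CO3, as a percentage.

n(HCl) = 0.0154 × 0.578 = 8.90 × 10^-3 mol
Let x = n(Na2CO3), y = n(NaCl).
Titrant: 2x = 8.90 × 10^-3;  mass: 105.99x + 58.44y = 0.731
Solving, x = 4.45 × 10^-3 mol, y = 4.44 × 10^-3 mol
mass of Na2CO3 = 4.45 × 10^-3 × 105.99 = 0.472 g
% Na2CO3 = 0.472 / 0.731 × 100 = 64.5 %

64.5 %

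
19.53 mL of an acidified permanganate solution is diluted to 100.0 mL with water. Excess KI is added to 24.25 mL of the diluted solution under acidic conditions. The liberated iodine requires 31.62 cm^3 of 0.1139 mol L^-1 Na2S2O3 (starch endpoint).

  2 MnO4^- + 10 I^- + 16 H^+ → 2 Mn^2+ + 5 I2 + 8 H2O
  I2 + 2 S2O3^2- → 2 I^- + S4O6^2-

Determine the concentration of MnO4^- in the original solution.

n(S2O3^2-) = 0.03162 × 0.1139 = 3.602 × 10^-3 mol
n(I2) = n(S2O3^2-)/2 = 1.801 × 10^-3 mol
From the 2:5 ratio, n(MnO4^-) in the aliquot = 2/5 × 1.801 × 10^-3 = 7.203 × 10^-4 mol
[MnO4^-]_dilute = 7.203 × 10^-4 / 0.02425 = 0.02970 mol/L
[MnO4^-]_original = 0.02970 × 100.0/19.53 = 0.1521 mol/L

0.1521 mol/L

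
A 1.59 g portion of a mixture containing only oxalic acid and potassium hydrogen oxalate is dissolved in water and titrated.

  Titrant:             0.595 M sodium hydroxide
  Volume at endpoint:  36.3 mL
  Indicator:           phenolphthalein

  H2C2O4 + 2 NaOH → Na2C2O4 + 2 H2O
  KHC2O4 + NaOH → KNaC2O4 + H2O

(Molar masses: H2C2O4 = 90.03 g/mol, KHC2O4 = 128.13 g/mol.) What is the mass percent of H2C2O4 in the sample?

40.1 %

n(NaOH) = 0.0363 × 0.595 = 0.0216 mol
Let x = n(H2C2O4), y = n(KHC2O4).
Titrant: 2x + 1y = 0.0216;  mass: 90.03x + 128.13y = 1.59
Solving, x = 7.08 × 10^-3 mol, y = 7.43 × 10^-3 mol
mass of H2C2O4 = 7.08 × 10^-3 × 90.03 = 0.638 g
% H2C2O4 = 0.638 / 1.59 × 100 = 40.1 %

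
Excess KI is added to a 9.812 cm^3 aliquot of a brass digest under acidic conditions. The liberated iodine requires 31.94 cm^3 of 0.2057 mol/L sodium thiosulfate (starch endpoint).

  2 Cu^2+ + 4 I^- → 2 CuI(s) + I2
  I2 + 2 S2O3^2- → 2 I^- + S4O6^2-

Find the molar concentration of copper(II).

0.6696 mol/L

n(S2O3^2-) = 0.03194 × 0.2057 = 6.570 × 10^-3 mol
n(I2) = n(S2O3^2-)/2 = 3.285 × 10^-3 mol
From the 2:1 ratio, n(Cu2+) in the aliquot = 2/1 × 3.285 × 10^-3 = 6.570 × 10^-3 mol
[Cu2+] = 6.570 × 10^-3 / 0.009812 = 0.6696 mol/L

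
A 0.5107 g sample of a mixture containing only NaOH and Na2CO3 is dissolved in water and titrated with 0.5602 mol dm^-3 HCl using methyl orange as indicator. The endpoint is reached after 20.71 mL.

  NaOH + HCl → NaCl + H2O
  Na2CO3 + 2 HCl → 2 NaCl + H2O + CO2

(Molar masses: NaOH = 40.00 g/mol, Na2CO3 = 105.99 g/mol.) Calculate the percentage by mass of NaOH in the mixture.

62.76 %

n(HCl) = 0.02071 × 0.5602 = 0.01160 mol
Let x = n(NaOH), y = n(Na2CO3).
Titrant: 1x + 2y = 0.01160;  mass: 40.00x + 105.99y = 0.5107
Solving, x = 8.013 × 10^-3 mol, y = 1.794 × 10^-3 mol
mass of NaOH = 8.013 × 10^-3 × 40.00 = 0.3205 g
% NaOH = 0.3205 / 0.5107 × 100 = 62.76 %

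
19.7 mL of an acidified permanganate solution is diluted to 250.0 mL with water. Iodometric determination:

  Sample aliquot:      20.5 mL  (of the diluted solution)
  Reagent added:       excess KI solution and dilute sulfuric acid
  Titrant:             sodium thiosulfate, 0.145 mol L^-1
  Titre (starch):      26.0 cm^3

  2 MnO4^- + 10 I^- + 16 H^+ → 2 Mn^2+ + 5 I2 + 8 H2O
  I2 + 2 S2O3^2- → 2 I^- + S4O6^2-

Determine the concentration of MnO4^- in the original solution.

0.467 mol/L

n(S2O3^2-) = 0.0260 × 0.145 = 3.77 × 10^-3 mol
n(I2) = n(S2O3^2-)/2 = 1.88 × 10^-3 mol
From the 2:5 ratio, n(MnO4^-) in the aliquot = 2/5 × 1.88 × 10^-3 = 7.54 × 10^-4 mol
[MnO4^-]_dilute = 7.54 × 10^-4 / 0.0205 = 0.0368 mol/L
[MnO4^-]_original = 0.0368 × 250.0/19.7 = 0.467 mol/L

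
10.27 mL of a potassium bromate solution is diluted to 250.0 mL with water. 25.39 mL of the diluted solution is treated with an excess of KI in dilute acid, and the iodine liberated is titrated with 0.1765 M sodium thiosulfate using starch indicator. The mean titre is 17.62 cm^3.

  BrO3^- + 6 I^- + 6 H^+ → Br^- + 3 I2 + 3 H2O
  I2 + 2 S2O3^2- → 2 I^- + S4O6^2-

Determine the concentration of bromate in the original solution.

n(S2O3^2-) = 0.01762 × 0.1765 = 3.110 × 10^-3 mol
n(I2) = n(S2O3^2-)/2 = 1.555 × 10^-3 mol
From the 1:3 ratio, n(BrO3^-) in the aliquot = 1/3 × 1.555 × 10^-3 = 5.183 × 10^-4 mol
[BrO3^-]_dilute = 5.183 × 10^-4 / 0.02539 = 0.02041 mol/L
[BrO3^-]_original = 0.02041 × 250.0/10.27 = 0.4969 mol/L

0.4969 M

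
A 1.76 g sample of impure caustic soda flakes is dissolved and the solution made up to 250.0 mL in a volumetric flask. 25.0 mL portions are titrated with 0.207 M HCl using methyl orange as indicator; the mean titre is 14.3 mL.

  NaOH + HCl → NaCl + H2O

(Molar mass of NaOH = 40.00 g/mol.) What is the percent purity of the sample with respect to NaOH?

n(HCl) per titration = 0.0143 × 0.207 = 2.96 × 10^-3 mol
n(NaOH) in each aliquot = 2.96 × 10^-3 mol (1:1 ratio)
n(NaOH) in the whole flask = 2.96 × 10^-3 × 250.0/25.0 = 0.0296 mol
mass of NaOH = 0.0296 × 40.00 = 1.18 g
% NaOH = 1.18 / 1.76 × 100 = 67.3 %

67.3 %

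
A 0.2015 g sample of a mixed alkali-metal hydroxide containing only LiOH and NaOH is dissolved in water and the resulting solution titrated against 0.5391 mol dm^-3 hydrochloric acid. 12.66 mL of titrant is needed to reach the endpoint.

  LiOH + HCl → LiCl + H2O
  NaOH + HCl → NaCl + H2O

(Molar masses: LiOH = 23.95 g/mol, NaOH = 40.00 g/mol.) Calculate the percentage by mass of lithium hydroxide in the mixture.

n(HCl) = 0.01266 × 0.5391 = 6.825 × 10^-3 mol
Let x = n(LiOH), y = n(NaOH).
Titrant: 1x + 1y = 6.825 × 10^-3;  mass: 23.95x + 40.00y = 0.2015
Solving, x = 4.455 × 10^-3 mol, y = 2.370 × 10^-3 mol
mass of LiOH = 4.455 × 10^-3 × 23.95 = 0.1067 g
% LiOH = 0.1067 / 0.2015 × 100 = 52.95 %

52.95 %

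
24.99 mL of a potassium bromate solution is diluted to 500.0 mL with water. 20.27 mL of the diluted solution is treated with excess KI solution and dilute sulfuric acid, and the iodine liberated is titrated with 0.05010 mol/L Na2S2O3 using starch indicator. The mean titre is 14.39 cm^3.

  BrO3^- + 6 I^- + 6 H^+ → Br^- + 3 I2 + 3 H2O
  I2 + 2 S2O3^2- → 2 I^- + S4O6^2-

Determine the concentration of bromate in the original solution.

n(S2O3^2-) = 0.01439 × 0.05010 = 7.209 × 10^-4 mol
n(I2) = n(S2O3^2-)/2 = 3.605 × 10^-4 mol
From the 1:3 ratio, n(BrO3^-) in the aliquot = 1/3 × 3.605 × 10^-4 = 1.202 × 10^-4 mol
[BrO3^-]_dilute = 1.202 × 10^-4 / 0.02027 = 0.005928 mol/L
[BrO3^-]_original = 0.005928 × 500.0/24.99 = 0.1186 mol/L

0.1186 mol/L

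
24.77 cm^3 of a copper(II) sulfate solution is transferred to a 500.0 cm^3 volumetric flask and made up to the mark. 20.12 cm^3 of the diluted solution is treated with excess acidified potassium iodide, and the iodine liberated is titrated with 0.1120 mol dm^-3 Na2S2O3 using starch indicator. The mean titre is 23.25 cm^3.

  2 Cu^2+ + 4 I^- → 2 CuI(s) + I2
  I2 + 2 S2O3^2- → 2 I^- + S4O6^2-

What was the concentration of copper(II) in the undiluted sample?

2.613 mol/L

n(S2O3^2-) = 0.02325 × 0.1120 = 2.604 × 10^-3 mol
n(I2) = n(S2O3^2-)/2 = 1.302 × 10^-3 mol
From the 2:1 ratio, n(Cu2+) in the aliquot = 2/1 × 1.302 × 10^-3 = 2.604 × 10^-3 mol
[Cu2+]_dilute = 2.604 × 10^-3 / 0.02012 = 0.1294 mol/L
[Cu2+]_original = 0.1294 × 500.0/24.77 = 2.613 mol/L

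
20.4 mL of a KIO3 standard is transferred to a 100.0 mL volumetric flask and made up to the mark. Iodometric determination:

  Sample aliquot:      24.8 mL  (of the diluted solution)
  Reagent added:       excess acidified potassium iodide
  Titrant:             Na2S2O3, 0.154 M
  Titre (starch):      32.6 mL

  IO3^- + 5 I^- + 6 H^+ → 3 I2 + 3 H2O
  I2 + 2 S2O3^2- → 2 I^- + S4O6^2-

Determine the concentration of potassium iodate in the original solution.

n(S2O3^2-) = 0.0326 × 0.154 = 5.02 × 10^-3 mol
n(I2) = n(S2O3^2-)/2 = 2.51 × 10^-3 mol
From the 1:3 ratio, n(IO3^-) in the aliquot = 1/3 × 2.51 × 10^-3 = 8.37 × 10^-4 mol
[IO3^-]_dilute = 8.37 × 10^-4 / 0.0248 = 0.0337 mol/L
[IO3^-]_original = 0.0337 × 100.0/20.4 = 0.165 mol/L

0.165 M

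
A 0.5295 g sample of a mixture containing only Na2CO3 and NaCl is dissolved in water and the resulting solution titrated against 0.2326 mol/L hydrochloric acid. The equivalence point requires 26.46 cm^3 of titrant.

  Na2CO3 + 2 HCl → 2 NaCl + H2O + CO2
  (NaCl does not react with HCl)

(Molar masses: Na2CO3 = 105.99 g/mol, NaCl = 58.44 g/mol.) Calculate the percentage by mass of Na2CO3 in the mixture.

n(HCl) = 0.02646 × 0.2326 = 6.155 × 10^-3 mol
Let x = n(Na2CO3), y = n(NaCl).
Titrant: 2x = 6.155 × 10^-3;  mass: 105.99x + 58.44y = 0.5295
Solving, x = 3.077 × 10^-3 mol, y = 3.479 × 10^-3 mol
mass of Na2CO3 = 3.077 × 10^-3 × 105.99 = 0.3262 g
% Na2CO3 = 0.3262 / 0.5295 × 100 = 61.60 %

61.60 %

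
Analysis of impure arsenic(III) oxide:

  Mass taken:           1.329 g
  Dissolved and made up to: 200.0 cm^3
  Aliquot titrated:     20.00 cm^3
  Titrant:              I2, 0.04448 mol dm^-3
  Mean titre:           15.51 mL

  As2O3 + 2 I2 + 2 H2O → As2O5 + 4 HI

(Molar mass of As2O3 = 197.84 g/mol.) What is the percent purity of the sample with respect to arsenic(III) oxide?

n(I2) per titration = 0.01551 × 0.04448 = 6.899 × 10^-4 mol
From the 1:2 ratio, n(As2O3) in each aliquot = 1/2 × 6.899 × 10^-4 = 3.449 × 10^-4 mol
n(As2O3) in the whole flask = 3.449 × 10^-4 × 200.0/20.00 = 3.449 × 10^-3 mol
mass of As2O3 = 3.449 × 10^-3 × 197.84 = 0.6824 g
% As2O3 = 0.6824 / 1.329 × 100 = 51.35 %

51.35 %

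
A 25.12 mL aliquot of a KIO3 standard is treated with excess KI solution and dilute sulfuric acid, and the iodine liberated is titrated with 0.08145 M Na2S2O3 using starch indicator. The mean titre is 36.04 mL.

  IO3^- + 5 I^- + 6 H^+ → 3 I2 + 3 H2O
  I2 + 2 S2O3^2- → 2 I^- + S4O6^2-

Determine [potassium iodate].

0.01948 M

n(S2O3^2-) = 0.03604 × 0.08145 = 2.935 × 10^-3 mol
n(I2) = n(S2O3^2-)/2 = 1.468 × 10^-3 mol
From the 1:3 ratio, n(IO3^-) in the aliquot = 1/3 × 1.468 × 10^-3 = 4.892 × 10^-4 mol
[IO3^-] = 4.892 × 10^-4 / 0.02512 = 0.01948 mol/L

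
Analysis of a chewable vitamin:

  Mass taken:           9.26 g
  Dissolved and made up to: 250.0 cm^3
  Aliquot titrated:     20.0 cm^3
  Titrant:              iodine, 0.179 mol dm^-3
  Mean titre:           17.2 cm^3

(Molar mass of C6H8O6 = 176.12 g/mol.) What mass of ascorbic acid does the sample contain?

C6H8O6 + I2 → C6H6O6 + 2 HI
n(I2) per titration = 0.0172 × 0.179 = 3.08 × 10^-3 mol
n(C6H8O6) in each aliquot = 3.08 × 10^-3 mol (1:1 ratio)
n(C6H8O6) in the whole flask = 3.08 × 10^-3 × 250.0/20.0 = 0.0385 mol
mass of C6H8O6 = 0.0385 × 176.12 = 6.78 g

6.78 g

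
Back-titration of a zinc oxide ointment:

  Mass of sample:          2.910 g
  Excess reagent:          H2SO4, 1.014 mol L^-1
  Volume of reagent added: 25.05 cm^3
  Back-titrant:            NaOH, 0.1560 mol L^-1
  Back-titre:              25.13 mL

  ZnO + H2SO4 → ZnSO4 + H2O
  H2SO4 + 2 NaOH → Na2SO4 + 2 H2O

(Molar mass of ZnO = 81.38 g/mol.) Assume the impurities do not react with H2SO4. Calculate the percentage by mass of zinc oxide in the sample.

n(H2SO4) added = 0.02505 × 1.014 = 0.02540 mol
n(NaOH) used in back-titration = 0.02513 × 0.1560 = 3.920 × 10^-3 mol
From the 1:2 ratio, n(H2SO4) left over = 1/2 × 3.920 × 10^-3 = 1.960 × 10^-3 mol
n(H2SO4) consumed by analyte = 0.02540 − 1.960 × 10^-3 = 0.02344 mol
n(ZnO) = 0.02344 mol (1:1 ratio)
mass of ZnO = 0.02344 × 81.38 = 1.908 g
% ZnO = 1.908 / 2.910 × 100 = 65.55 %

65.55 %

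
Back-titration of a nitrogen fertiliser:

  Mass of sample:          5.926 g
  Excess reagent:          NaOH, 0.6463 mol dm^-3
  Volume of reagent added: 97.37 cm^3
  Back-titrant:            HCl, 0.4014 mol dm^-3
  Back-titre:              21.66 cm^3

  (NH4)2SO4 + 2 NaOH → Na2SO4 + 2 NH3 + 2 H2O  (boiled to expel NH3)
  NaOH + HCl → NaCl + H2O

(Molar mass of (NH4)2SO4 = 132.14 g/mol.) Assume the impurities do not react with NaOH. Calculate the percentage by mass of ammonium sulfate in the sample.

60.47 %

n(NaOH) added = 0.09737 × 0.6463 = 0.06293 mol
n(HCl) used in back-titration = 0.02166 × 0.4014 = 8.694 × 10^-3 mol
n(NaOH) left over = 8.694 × 10^-3 mol (1:1 ratio)
n(NaOH) consumed by analyte = 0.06293 − 8.694 × 10^-3 = 0.05424 mol
From the 1:2 ratio, n((NH4)2SO4) = 1/2 × 0.05424 = 0.02712 mol
mass of (NH4)2SO4 = 0.02712 × 132.14 = 3.583 g
% (NH4)2SO4 = 3.583 / 5.926 × 100 = 60.47 %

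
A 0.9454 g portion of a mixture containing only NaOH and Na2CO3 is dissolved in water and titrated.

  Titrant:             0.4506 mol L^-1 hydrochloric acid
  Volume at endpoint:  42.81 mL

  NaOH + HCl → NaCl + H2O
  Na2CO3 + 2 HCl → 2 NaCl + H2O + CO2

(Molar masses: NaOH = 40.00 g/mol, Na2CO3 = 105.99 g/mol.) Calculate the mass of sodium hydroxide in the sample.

0.2367 g

n(HCl) = 0.04281 × 0.4506 = 0.01929 mol
Let x = n(NaOH), y = n(Na2CO3).
Titrant: 1x + 2y = 0.01929;  mass: 40.00x + 105.99y = 0.9454
Solving, x = 5.916 × 10^-3 mol, y = 6.687 × 10^-3 mol
mass of NaOH = 5.916 × 10^-3 × 40.00 = 0.2367 g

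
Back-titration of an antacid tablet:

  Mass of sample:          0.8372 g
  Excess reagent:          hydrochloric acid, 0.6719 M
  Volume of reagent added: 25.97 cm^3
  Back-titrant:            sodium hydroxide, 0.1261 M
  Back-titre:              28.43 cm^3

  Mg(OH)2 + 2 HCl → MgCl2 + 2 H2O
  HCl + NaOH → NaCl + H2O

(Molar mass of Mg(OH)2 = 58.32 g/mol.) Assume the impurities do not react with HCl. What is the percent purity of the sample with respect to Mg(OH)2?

n(HCl) added = 0.02597 × 0.6719 = 0.01745 mol
n(NaOH) used in back-titration = 0.02843 × 0.1261 = 3.585 × 10^-3 mol
n(HCl) left over = 3.585 × 10^-3 mol (1:1 ratio)
n(HCl) consumed by analyte = 0.01745 − 3.585 × 10^-3 = 0.01386 mol
From the 1:2 ratio, n(Mg(OH)2) = 1/2 × 0.01386 = 6.932 × 10^-3 mol
mass of Mg(OH)2 = 6.932 × 10^-3 × 58.32 = 0.4043 g
% Mg(OH)2 = 0.4043 / 0.8372 × 100 = 48.29 %

48.29 %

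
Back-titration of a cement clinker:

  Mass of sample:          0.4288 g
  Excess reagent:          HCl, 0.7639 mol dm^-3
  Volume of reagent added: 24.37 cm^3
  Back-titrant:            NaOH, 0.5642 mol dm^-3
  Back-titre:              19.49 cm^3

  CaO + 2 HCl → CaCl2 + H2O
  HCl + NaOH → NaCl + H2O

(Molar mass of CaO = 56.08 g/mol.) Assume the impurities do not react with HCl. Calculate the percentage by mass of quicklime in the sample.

49.83 %

n(HCl) added = 0.02437 × 0.7639 = 0.01862 mol
n(NaOH) used in back-titration = 0.01949 × 0.5642 = 0.01100 mol
n(HCl) left over = 0.01100 mol (1:1 ratio)
n(HCl) consumed by analyte = 0.01862 − 0.01100 = 7.620 × 10^-3 mol
From the 1:2 ratio, n(CaO) = 1/2 × 7.620 × 10^-3 = 3.810 × 10^-3 mol
mass of CaO = 3.810 × 10^-3 × 56.08 = 0.2137 g
% CaO = 0.2137 / 0.4288 × 100 = 49.83 %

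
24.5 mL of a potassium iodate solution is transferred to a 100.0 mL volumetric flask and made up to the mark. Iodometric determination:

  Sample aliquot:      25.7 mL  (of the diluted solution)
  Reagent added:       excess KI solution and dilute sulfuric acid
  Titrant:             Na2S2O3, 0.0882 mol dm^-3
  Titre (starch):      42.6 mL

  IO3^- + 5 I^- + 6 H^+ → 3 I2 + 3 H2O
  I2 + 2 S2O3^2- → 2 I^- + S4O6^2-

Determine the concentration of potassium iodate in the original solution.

n(S2O3^2-) = 0.0426 × 0.0882 = 3.76 × 10^-3 mol
n(I2) = n(S2O3^2-)/2 = 1.88 × 10^-3 mol
From the 1:3 ratio, n(IO3^-) in the aliquot = 1/3 × 1.88 × 10^-3 = 6.26 × 10^-4 mol
[IO3^-]_dilute = 6.26 × 10^-4 / 0.0257 = 0.0244 mol/L
[IO3^-]_original = 0.0244 × 100.0/24.5 = 0.0995 mol/L

0.0995 mol/L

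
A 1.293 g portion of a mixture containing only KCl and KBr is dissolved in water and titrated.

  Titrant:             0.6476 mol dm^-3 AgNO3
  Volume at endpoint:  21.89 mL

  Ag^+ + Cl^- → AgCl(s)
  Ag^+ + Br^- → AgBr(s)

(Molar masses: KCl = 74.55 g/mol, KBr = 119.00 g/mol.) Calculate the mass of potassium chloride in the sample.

0.6607 g

n(AgNO3) = 0.02189 × 0.6476 = 0.01418 mol
Let x = n(KCl), y = n(KBr).
Titrant: 1x + 1y = 0.01418;  mass: 74.55x + 119.00y = 1.293
Solving, x = 8.863 × 10^-3 mol, y = 5.313 × 10^-3 mol
mass of KCl = 8.863 × 10^-3 × 74.55 = 0.6607 g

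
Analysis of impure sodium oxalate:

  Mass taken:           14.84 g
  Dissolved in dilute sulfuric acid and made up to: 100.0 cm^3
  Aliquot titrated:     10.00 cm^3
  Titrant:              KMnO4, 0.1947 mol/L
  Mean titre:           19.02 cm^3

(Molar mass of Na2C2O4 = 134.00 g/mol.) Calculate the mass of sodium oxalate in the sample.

12.41 g

2 MnO4^- + 5 C2O4^2- + 16 H^+ → 2 Mn^2+ + 10 CO2 + 8 H2O
n(KMnO4) per titration = 0.01902 × 0.1947 = 3.703 × 10^-3 mol
From the 5:2 ratio, n(Na2C2O4) in each aliquot = 5/2 × 3.703 × 10^-3 = 9.258 × 10^-3 mol
n(Na2C2O4) in the whole flask = 9.258 × 10^-3 × 100.0/10.00 = 0.09258 mol
mass of Na2C2O4 = 0.09258 × 134.00 = 12.41 g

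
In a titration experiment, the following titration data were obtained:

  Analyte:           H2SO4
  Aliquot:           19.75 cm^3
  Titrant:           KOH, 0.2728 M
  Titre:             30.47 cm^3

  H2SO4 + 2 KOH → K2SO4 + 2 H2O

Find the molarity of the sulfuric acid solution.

n(KOH) = 0.03047 L × 0.2728 mol/L = 8.312 × 10^-3 mol
From the 1:2 mole ratio, n(H2SO4) = 1/2 × 8.312 × 10^-3 = 4.156 × 10^-3 mol
[H2SO4] = 4.156 × 10^-3 mol / 0.01975 L = 0.2104 mol/L

0.2104 M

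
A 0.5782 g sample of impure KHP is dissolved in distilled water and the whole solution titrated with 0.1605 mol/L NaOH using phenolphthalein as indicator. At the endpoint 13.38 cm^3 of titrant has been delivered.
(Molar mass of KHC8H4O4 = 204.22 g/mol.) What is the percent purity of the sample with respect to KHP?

75.85 %

KHC8H4O4 + NaOH → KNaC8H4O4 + H2O
n(NaOH) = 0.01338 L × 0.1605 mol/L = 2.147 × 10^-3 mol
n(KHC8H4O4) = 2.147 × 10^-3 mol (1:1 ratio)
mass of KHC8H4O4 = 2.147 × 10^-3 × 204.22 g/mol = 0.4386 g
% KHC8H4O4 = 0.4386 / 0.5782 × 100 = 75.85 %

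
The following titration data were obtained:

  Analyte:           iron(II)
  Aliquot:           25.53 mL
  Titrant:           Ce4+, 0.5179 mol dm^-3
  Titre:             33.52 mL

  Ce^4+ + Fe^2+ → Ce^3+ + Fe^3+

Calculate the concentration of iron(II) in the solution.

n(Ce4+) = 0.03352 L × 0.5179 mol/L = 0.01736 mol
n(Fe2+) = 0.01736 mol (1:1 mole ratio)
[Fe2+] = 0.01736 mol / 0.02553 L = 0.6800 mol/L

0.6800 mol/L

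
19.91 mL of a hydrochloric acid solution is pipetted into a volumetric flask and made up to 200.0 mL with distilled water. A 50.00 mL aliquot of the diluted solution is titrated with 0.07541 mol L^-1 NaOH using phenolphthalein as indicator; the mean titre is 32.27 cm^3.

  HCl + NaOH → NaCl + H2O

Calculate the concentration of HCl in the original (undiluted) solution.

0.4889 mol/L

n(NaOH) = 0.03227 × 0.07541 = 2.433 × 10^-3 mol
n(HCl) in the aliquot = 2.433 × 10^-3 mol (1:1 ratio)
[HCl]_dilute = 2.433 × 10^-3 / 0.05000 = 0.04867 mol/L
Dilution factor = 200.0 / 19.91 = 10.05
[HCl]_stock = 0.04867 × 10.05 = 0.4889 mol/L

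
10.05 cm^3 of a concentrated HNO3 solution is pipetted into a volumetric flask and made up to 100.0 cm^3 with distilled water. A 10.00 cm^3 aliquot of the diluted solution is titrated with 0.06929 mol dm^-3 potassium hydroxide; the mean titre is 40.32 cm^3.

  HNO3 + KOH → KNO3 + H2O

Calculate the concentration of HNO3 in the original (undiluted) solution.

n(KOH) = 0.04032 × 0.06929 = 2.794 × 10^-3 mol
n(HNO3) in the aliquot = 2.794 × 10^-3 mol (1:1 ratio)
[HNO3]_dilute = 2.794 × 10^-3 / 0.01000 = 0.2794 mol/L
Dilution factor = 100.0 / 10.05 = 9.950
[HNO3]_stock = 0.2794 × 9.950 = 2.780 mol/L

2.780 mol/L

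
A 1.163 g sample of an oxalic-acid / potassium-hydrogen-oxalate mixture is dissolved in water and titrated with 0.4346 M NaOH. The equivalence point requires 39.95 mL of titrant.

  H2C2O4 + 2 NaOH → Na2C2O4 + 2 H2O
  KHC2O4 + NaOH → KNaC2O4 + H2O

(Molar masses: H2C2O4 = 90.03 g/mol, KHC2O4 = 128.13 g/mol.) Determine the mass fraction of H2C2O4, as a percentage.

49.44 %

n(NaOH) = 0.03995 × 0.4346 = 0.01736 mol
Let x = n(H2C2O4), y = n(KHC2O4).
Titrant: 2x + 1y = 0.01736;  mass: 90.03x + 128.13y = 1.163
Solving, x = 6.386 × 10^-3 mol, y = 4.589 × 10^-3 mol
mass of H2C2O4 = 6.386 × 10^-3 × 90.03 = 0.5750 g
% H2C2O4 = 0.5750 / 1.163 × 100 = 49.44 %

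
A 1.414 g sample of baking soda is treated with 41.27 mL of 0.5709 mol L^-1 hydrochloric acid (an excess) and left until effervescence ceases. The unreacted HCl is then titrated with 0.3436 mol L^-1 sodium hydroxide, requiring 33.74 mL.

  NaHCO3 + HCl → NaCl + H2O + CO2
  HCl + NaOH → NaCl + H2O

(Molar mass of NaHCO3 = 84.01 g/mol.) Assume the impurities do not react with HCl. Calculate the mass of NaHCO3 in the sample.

1.005 g

n(HCl) added = 0.04127 × 0.5709 = 0.02356 mol
n(NaOH) used in back-titration = 0.03374 × 0.3436 = 0.01159 mol
n(HCl) left over = 0.01159 mol (1:1 ratio)
n(HCl) consumed by analyte = 0.02356 − 0.01159 = 0.01197 mol
n(NaHCO3) = 0.01197 mol (1:1 ratio)
mass of NaHCO3 = 0.01197 × 84.01 = 1.005 g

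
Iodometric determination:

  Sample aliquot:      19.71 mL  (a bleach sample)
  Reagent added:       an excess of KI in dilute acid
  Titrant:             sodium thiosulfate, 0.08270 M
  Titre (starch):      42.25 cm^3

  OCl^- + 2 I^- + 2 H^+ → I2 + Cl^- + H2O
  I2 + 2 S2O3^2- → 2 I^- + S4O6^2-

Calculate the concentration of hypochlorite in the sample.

0.08864 M

n(S2O3^2-) = 0.04225 × 0.08270 = 3.494 × 10^-3 mol
n(I2) = n(S2O3^2-)/2 = 1.747 × 10^-3 mol
n(OCl^-) in the aliquot = 1.747 × 10^-3 mol (1:1 ratio)
[OCl^-] = 1.747 × 10^-3 / 0.01971 = 0.08864 mol/L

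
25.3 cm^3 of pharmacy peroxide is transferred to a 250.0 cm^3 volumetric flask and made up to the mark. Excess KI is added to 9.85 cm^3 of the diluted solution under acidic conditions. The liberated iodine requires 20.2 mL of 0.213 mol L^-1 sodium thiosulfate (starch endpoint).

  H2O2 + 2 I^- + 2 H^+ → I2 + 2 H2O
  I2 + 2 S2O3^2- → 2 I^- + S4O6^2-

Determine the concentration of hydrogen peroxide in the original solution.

n(S2O3^2-) = 0.0202 × 0.213 = 4.30 × 10^-3 mol
n(I2) = n(S2O3^2-)/2 = 2.15 × 10^-3 mol
n(H2O2) in the aliquot = 2.15 × 10^-3 mol (1:1 ratio)
[H2O2]_dilute = 2.15 × 10^-3 / 0.00985 = 0.218 mol/L
[H2O2]_original = 0.218 × 250.0/25.3 = 2.16 mol/L

2.16 mol/L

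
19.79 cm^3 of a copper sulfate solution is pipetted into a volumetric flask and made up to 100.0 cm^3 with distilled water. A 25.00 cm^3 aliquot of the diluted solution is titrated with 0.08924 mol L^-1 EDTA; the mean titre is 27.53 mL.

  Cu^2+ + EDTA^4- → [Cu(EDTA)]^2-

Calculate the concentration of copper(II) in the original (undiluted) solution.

0.4966 mol/L

n(EDTA) = 0.02753 × 0.08924 = 2.457 × 10^-3 mol
n(Cu2+) in the aliquot = 2.457 × 10^-3 mol (1:1 ratio)
[Cu2+]_dilute = 2.457 × 10^-3 / 0.02500 = 0.09827 mol/L
Dilution factor = 100.0 / 19.79 = 5.053
[Cu2+]_stock = 0.09827 × 5.053 = 0.4966 mol/L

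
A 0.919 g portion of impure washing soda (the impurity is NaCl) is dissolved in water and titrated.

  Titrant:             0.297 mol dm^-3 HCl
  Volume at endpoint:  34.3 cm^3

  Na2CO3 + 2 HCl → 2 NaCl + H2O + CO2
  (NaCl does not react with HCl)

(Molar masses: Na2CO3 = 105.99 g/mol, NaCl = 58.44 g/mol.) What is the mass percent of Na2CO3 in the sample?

58.7 %

n(HCl) = 0.0343 × 0.297 = 0.0102 mol
Let x = n(Na2CO3), y = n(NaCl).
Titrant: 2x = 0.0102;  mass: 105.99x + 58.44y = 0.919
Solving, x = 5.09 × 10^-3 mol, y = 6.49 × 10^-3 mol
mass of Na2CO3 = 5.09 × 10^-3 × 105.99 = 0.540 g
% Na2CO3 = 0.540 / 0.919 × 100 = 58.7 %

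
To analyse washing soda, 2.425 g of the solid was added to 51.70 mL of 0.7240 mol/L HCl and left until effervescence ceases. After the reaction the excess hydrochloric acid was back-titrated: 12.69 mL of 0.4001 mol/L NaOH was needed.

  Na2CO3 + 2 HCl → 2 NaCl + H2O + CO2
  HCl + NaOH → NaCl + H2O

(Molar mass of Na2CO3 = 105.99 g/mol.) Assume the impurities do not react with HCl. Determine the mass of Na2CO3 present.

1.715 g

n(HCl) added = 0.05170 × 0.7240 = 0.03743 mol
n(NaOH) used in back-titration = 0.01269 × 0.4001 = 5.077 × 10^-3 mol
n(HCl) left over = 5.077 × 10^-3 mol (1:1 ratio)
n(HCl) consumed by analyte = 0.03743 − 5.077 × 10^-3 = 0.03235 mol
From the 1:2 ratio, n(Na2CO3) = 1/2 × 0.03235 = 0.01618 mol
mass of Na2CO3 = 0.01618 × 105.99 = 1.715 g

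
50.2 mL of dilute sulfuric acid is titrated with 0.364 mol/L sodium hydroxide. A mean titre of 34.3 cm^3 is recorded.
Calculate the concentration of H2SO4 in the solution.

0.124 mol/L

H2SO4 + 2 NaOH → Na2SO4 + 2 H2O
n(NaOH) = 0.0343 L × 0.364 mol/L = 0.0125 mol
From the 1:2 mole ratio, n(H2SO4) = 1/2 × 0.0125 = 6.24 × 10^-3 mol
[H2SO4] = 6.24 × 10^-3 mol / 0.0502 L = 0.124 mol/L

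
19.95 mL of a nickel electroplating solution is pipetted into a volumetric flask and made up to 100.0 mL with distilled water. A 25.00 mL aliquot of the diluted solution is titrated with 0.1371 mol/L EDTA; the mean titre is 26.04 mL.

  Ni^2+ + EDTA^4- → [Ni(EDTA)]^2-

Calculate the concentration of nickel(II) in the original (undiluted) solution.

n(EDTA) = 0.02604 × 0.1371 = 3.570 × 10^-3 mol
n(Ni2+) in the aliquot = 3.570 × 10^-3 mol (1:1 ratio)
[Ni2+]_dilute = 3.570 × 10^-3 / 0.02500 = 0.1428 mol/L
Dilution factor = 100.0 / 19.95 = 5.013
[Ni2+]_stock = 0.1428 × 5.013 = 0.7158 mol/L

0.7158 mol/L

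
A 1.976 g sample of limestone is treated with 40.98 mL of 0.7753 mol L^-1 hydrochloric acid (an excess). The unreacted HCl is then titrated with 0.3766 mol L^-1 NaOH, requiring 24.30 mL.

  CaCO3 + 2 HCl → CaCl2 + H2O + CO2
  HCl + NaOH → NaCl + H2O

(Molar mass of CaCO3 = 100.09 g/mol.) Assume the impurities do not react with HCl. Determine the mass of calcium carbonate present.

1.132 g

n(HCl) added = 0.04098 × 0.7753 = 0.03177 mol
n(NaOH) used in back-titration = 0.02430 × 0.3766 = 9.151 × 10^-3 mol
n(HCl) left over = 9.151 × 10^-3 mol (1:1 ratio)
n(HCl) consumed by analyte = 0.03177 − 9.151 × 10^-3 = 0.02262 mol
From the 1:2 ratio, n(CaCO3) = 1/2 × 0.02262 = 0.01131 mol
mass of CaCO3 = 0.01131 × 100.09 = 1.132 g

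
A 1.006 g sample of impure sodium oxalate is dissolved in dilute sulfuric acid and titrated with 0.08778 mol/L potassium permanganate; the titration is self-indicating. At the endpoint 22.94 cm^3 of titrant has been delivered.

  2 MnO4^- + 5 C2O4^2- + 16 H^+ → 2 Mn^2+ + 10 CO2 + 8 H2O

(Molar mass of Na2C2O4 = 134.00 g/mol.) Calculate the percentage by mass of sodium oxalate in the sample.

67.06 %

n(KMnO4) = 0.02294 L × 0.08778 mol/L = 2.014 × 10^-3 mol
From the 5:2 ratio, n(Na2C2O4) = 5/2 × 2.014 × 10^-3 = 5.034 × 10^-3 mol
mass of Na2C2O4 = 5.034 × 10^-3 × 134.00 g/mol = 0.6746 g
% Na2C2O4 = 0.6746 / 1.006 × 100 = 67.06 %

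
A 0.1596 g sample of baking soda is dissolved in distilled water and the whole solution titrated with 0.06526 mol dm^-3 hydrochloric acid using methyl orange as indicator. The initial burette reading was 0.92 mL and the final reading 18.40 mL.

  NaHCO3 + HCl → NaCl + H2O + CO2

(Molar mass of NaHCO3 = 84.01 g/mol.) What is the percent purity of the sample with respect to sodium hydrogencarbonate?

60.05 %

n(HCl) = 0.01748 L × 0.06526 mol/L = 1.141 × 10^-3 mol
n(NaHCO3) = 1.141 × 10^-3 mol (1:1 ratio)
mass of NaHCO3 = 1.141 × 10^-3 × 84.01 g/mol = 0.09583 g
% NaHCO3 = 0.09583 / 0.1596 × 100 = 60.05 %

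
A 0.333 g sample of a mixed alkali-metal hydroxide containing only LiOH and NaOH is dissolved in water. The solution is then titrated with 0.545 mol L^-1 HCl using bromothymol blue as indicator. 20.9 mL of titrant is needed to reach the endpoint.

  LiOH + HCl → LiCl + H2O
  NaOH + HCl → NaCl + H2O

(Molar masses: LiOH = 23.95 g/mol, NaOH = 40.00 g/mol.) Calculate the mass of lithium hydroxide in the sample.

0.183 g

n(HCl) = 0.0209 × 0.545 = 0.0114 mol
Let x = n(LiOH), y = n(NaOH).
Titrant: 1x + 1y = 0.0114;  mass: 23.95x + 40.00y = 0.333
Solving, x = 7.64 × 10^-3 mol, y = 3.75 × 10^-3 mol
mass of LiOH = 7.64 × 10^-3 × 23.95 = 0.183 g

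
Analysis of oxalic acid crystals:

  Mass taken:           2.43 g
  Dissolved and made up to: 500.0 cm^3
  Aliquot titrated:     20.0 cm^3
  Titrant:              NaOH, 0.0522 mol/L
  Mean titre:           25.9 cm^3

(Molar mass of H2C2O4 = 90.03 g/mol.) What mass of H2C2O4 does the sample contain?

H2C2O4 + 2 NaOH → Na2C2O4 + 2 H2O
n(NaOH) per titration = 0.0259 × 0.0522 = 1.35 × 10^-3 mol
From the 1:2 ratio, n(H2C2O4) in each aliquot = 1/2 × 1.35 × 10^-3 = 6.76 × 10^-4 mol
n(H2C2O4) in the whole flask = 6.76 × 10^-4 × 500.0/20.0 = 0.0169 mol
mass of H2C2O4 = 0.0169 × 90.03 = 1.52 g

1.52 g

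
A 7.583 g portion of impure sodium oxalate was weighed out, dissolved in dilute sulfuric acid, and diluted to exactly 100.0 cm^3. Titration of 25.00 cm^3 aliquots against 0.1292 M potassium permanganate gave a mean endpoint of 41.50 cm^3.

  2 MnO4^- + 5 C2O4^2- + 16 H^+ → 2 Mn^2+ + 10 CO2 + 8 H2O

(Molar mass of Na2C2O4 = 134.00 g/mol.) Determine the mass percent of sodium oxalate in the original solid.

94.75 %

n(KMnO4) per titration = 0.04150 × 0.1292 = 5.362 × 10^-3 mol
From the 5:2 ratio, n(Na2C2O4) in each aliquot = 5/2 × 5.362 × 10^-3 = 0.01340 mol
n(Na2C2O4) in the whole flask = 0.01340 × 100.0/25.00 = 0.05362 mol
mass of Na2C2O4 = 0.05362 × 134.00 = 7.185 g
% Na2C2O4 = 7.185 / 7.583 × 100 = 94.75 %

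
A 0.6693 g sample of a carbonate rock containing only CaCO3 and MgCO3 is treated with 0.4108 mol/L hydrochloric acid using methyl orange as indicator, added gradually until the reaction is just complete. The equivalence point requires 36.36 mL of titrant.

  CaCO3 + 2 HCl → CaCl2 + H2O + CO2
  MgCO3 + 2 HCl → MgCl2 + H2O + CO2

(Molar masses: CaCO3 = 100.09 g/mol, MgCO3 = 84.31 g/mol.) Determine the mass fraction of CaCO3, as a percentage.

n(HCl) = 0.03636 × 0.4108 = 0.01494 mol
Let x = n(CaCO3), y = n(MgCO3).
Titrant: 2x + 2y = 0.01494;  mass: 100.09x + 84.31y = 0.6693
Solving, x = 2.512 × 10^-3 mol, y = 4.956 × 10^-3 mol
mass of CaCO3 = 2.512 × 10^-3 × 100.09 = 0.2515 g
% CaCO3 = 0.2515 / 0.6693 × 100 = 37.57 %

37.57 %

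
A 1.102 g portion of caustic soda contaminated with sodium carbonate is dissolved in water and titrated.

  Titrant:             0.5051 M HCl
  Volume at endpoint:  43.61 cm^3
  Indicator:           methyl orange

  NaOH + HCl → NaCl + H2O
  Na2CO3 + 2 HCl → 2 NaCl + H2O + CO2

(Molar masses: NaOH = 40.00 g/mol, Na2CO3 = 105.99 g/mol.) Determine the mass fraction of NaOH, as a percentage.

18.25 %

n(HCl) = 0.04361 × 0.5051 = 0.02203 mol
Let x = n(NaOH), y = n(Na2CO3).
Titrant: 1x + 2y = 0.02203;  mass: 40.00x + 105.99y = 1.102
Solving, x = 5.028 × 10^-3 mol, y = 8.500 × 10^-3 mol
mass of NaOH = 5.028 × 10^-3 × 40.00 = 0.2011 g
% NaOH = 0.2011 / 1.102 × 100 = 18.25 %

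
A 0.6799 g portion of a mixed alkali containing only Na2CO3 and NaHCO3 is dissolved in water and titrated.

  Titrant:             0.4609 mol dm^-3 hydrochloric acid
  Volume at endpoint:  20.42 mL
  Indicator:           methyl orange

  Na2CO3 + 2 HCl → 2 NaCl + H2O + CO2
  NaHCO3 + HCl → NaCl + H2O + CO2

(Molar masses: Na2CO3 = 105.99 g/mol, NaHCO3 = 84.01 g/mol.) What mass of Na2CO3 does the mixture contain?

n(HCl) = 0.02042 × 0.4609 = 9.412 × 10^-3 mol
Let x = n(Na2CO3), y = n(NaHCO3).
Titrant: 2x + 1y = 9.412 × 10^-3;  mass: 105.99x + 84.01y = 0.6799
Solving, x = 1.786 × 10^-3 mol, y = 5.840 × 10^-3 mol
mass of Na2CO3 = 1.786 × 10^-3 × 105.99 = 0.1893 g

0.1893 g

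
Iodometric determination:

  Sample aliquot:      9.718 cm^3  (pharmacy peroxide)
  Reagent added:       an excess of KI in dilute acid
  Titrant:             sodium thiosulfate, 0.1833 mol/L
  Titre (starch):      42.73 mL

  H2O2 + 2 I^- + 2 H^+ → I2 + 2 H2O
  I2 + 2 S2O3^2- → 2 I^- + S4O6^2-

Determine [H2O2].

0.4030 mol/L

n(S2O3^2-) = 0.04273 × 0.1833 = 7.832 × 10^-3 mol
n(I2) = n(S2O3^2-)/2 = 3.916 × 10^-3 mol
n(H2O2) in the aliquot = 3.916 × 10^-3 mol (1:1 ratio)
[H2O2] = 3.916 × 10^-3 / 0.009718 = 0.4030 mol/L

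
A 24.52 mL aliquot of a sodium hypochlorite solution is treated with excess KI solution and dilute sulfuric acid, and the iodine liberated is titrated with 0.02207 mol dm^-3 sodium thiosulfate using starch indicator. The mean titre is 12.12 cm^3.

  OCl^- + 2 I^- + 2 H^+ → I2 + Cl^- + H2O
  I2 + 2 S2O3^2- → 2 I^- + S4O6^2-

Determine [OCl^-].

0.005454 mol/L

n(S2O3^2-) = 0.01212 × 0.02207 = 2.675 × 10^-4 mol
n(I2) = n(S2O3^2-)/2 = 1.337 × 10^-4 mol
n(OCl^-) in the aliquot = 1.337 × 10^-4 mol (1:1 ratio)
[OCl^-] = 1.337 × 10^-4 / 0.02452 = 0.005454 mol/L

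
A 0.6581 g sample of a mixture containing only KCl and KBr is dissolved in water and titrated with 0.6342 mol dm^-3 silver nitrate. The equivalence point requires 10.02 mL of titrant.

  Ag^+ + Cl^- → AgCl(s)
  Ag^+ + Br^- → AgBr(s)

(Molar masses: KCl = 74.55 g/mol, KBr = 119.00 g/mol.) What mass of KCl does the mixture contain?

n(AgNO3) = 0.01002 × 0.6342 = 6.355 × 10^-3 mol
Let x = n(KCl), y = n(KBr).
Titrant: 1x + 1y = 6.355 × 10^-3;  mass: 74.55x + 119.00y = 0.6581
Solving, x = 2.207 × 10^-3 mol, y = 4.148 × 10^-3 mol
mass of KCl = 2.207 × 10^-3 × 74.55 = 0.1645 g

0.1645 g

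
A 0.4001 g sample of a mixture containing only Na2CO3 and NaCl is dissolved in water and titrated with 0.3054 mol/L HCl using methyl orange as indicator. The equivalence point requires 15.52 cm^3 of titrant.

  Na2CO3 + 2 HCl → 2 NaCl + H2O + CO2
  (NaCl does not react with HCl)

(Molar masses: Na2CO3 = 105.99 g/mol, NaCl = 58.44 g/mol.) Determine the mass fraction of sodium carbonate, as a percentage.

n(HCl) = 0.01552 × 0.3054 = 4.740 × 10^-3 mol
Let x = n(Na2CO3), y = n(NaCl).
Titrant: 2x = 4.740 × 10^-3;  mass: 105.99x + 58.44y = 0.4001
Solving, x = 2.370 × 10^-3 mol, y = 2.548 × 10^-3 mol
mass of Na2CO3 = 2.370 × 10^-3 × 105.99 = 0.2512 g
% Na2CO3 = 0.2512 / 0.4001 × 100 = 62.78 %

62.78 %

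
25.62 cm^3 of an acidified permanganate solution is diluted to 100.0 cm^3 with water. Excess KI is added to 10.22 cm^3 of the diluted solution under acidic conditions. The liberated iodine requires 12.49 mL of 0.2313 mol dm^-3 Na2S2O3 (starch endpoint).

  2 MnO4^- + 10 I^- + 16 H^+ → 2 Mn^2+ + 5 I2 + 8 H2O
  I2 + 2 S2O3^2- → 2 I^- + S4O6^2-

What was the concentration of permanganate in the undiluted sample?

0.2207 mol/L

n(S2O3^2-) = 0.01249 × 0.2313 = 2.889 × 10^-3 mol
n(I2) = n(S2O3^2-)/2 = 1.444 × 10^-3 mol
From the 2:5 ratio, n(MnO4^-) in the aliquot = 2/5 × 1.444 × 10^-3 = 5.778 × 10^-4 mol
[MnO4^-]_dilute = 5.778 × 10^-4 / 0.01022 = 0.05653 mol/L
[MnO4^-]_original = 0.05653 × 100.0/25.62 = 0.2207 mol/L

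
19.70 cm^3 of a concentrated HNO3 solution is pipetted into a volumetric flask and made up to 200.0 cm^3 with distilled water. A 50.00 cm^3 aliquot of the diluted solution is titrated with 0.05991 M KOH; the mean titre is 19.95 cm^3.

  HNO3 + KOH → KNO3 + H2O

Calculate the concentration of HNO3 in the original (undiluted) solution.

0.2427 M

n(KOH) = 0.01995 × 0.05991 = 1.195 × 10^-3 mol
n(HNO3) in the aliquot = 1.195 × 10^-3 mol (1:1 ratio)
[HNO3]_dilute = 1.195 × 10^-3 / 0.05000 = 0.02390 mol/L
Dilution factor = 200.0 / 19.70 = 10.15
[HNO3]_stock = 0.02390 × 10.15 = 0.2427 mol/L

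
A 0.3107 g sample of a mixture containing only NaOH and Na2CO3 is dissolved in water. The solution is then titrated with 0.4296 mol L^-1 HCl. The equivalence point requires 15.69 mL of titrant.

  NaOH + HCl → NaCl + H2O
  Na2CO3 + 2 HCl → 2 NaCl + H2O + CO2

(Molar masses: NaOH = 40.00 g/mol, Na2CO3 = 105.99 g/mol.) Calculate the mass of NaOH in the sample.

0.1432 g

n(HCl) = 0.01569 × 0.4296 = 6.740 × 10^-3 mol
Let x = n(NaOH), y = n(Na2CO3).
Titrant: 1x + 2y = 6.740 × 10^-3;  mass: 40.00x + 105.99y = 0.3107
Solving, x = 3.579 × 10^-3 mol, y = 1.581 × 10^-3 mol
mass of NaOH = 3.579 × 10^-3 × 40.00 = 0.1432 g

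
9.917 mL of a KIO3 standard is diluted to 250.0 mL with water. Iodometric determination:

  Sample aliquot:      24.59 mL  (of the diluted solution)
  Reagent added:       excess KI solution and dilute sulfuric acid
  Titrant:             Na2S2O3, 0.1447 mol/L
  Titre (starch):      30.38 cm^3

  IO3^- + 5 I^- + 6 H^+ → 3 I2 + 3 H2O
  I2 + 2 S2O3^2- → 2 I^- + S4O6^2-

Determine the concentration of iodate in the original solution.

n(S2O3^2-) = 0.03038 × 0.1447 = 4.396 × 10^-3 mol
n(I2) = n(S2O3^2-)/2 = 2.198 × 10^-3 mol
From the 1:3 ratio, n(IO3^-) in the aliquot = 1/3 × 2.198 × 10^-3 = 7.327 × 10^-4 mol
[IO3^-]_dilute = 7.327 × 10^-4 / 0.02459 = 0.02980 mol/L
[IO3^-]_original = 0.02980 × 250.0/9.917 = 0.7511 mol/L

0.7511 mol/L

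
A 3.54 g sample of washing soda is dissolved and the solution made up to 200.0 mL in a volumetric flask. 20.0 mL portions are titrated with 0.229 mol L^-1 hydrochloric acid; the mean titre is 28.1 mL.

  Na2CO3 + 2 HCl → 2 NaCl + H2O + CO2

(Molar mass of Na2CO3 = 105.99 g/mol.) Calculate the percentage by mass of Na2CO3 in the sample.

n(HCl) per titration = 0.0281 × 0.229 = 6.43 × 10^-3 mol
From the 1:2 ratio, n(Na2CO3) in each aliquot = 1/2 × 6.43 × 10^-3 = 3.22 × 10^-3 mol
n(Na2CO3) in the whole flask = 3.22 × 10^-3 × 200.0/20.0 = 0.0322 mol
mass of Na2CO3 = 0.0322 × 105.99 = 3.41 g
% Na2CO3 = 3.41 / 3.54 × 100 = 96.3 %

96.3 %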